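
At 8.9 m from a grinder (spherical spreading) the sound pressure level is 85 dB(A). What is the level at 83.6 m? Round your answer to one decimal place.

65.5 dB(A)

For a point source, L₂ = L₁ − 20·log₁₀(r₂/r₁).
L₂ = 85 − 20·log₁₀(83.6/8.9) = 85 − 19.456 = 65.54 dB(A).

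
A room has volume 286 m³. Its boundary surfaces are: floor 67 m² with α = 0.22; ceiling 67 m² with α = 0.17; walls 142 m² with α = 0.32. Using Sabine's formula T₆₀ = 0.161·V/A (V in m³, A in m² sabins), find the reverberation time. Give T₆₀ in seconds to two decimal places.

Total absorption A = 67·0.22 + 67·0.17 + 142·0.32 = 71.57 m² sabins.
T₆₀ = 0.161 × 286 / 71.57 = 0.643 s.

0.64 s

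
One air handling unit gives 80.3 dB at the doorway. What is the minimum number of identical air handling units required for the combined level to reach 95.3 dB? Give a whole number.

32

The shortfall is 95.3 − 80.3 = 15.0 dB, and N units add 10·log₁₀ N, so need 10·log₁₀ N ≥ 15.0.
N ≥ 10^(15.0/10) = 31.623, so N = 32.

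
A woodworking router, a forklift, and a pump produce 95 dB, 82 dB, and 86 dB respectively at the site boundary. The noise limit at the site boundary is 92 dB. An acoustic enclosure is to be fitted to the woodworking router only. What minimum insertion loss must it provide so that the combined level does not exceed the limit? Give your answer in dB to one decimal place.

Fixed contribution from the other sources: Σ 10^(L/10) = 10^(82/10) + 10^(86/10) = 5.566e+08 (87.46 dB).
To meet 92 dB overall, the treated woodworking router may contribute at most 10^(92/10) − 5.566e+08 = 1.028e+09, i.e. 90.12 dB.
So the woodworking router must be reduced from 95 to 90.12 dB: IL = 4.88 dB.

4.9 dB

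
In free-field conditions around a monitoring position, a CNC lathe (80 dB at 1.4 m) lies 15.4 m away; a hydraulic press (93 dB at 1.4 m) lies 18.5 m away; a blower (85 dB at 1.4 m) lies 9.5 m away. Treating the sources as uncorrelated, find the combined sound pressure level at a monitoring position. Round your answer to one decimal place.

Propagate each source to the receiver with L = L_ref − 20·log₁₀(r/r_ref), then add intensities.
CNC lathe: 80 − 20·log₁₀(15.4/1.4) = 80 − 20.83 = 59.17 dB.
hydraulic press: 93 − 20·log₁₀(18.5/1.4) = 93 − 22.42 = 70.58 dB.
blower: 85 − 20·log₁₀(9.5/1.4) = 85 − 16.63 = 68.37 dB.
Σ 10^(L/10) = 1.912e+07 → L_total = 10·log₁₀(1.912e+07) = 72.82 dB.

72.8 dB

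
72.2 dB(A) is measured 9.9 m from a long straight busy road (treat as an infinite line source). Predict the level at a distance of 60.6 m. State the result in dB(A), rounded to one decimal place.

64.3 dB(A)

Cylindrical spreading from a line source gives a 10·log₁₀(r₂/r₁) drop.
L₂ = 72.2 − 10·log₁₀(60.6/9.9) = 72.2 − 7.868 = 64.33 dB(A).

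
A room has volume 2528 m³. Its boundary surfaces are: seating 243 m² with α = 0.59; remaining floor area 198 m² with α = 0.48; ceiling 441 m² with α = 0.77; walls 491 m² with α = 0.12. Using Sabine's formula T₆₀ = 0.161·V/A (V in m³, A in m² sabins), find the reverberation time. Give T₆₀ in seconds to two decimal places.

Summing Sᵢαᵢ: 243·0.59 + 198·0.48 + 441·0.77 + 491·0.12 = 636.90 m².
T₆₀ = 0.161·V/A = 0.161·2528/636.90 = 0.639 s.

0.64 s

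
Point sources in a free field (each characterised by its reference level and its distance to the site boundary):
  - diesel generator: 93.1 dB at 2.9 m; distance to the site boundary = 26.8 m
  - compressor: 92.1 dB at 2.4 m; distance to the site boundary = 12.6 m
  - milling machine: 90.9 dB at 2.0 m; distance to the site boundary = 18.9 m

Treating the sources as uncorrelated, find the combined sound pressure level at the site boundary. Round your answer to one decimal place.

79.8 dB

First find each source's level at the receiver (point-source: −20·log₁₀(r/r_ref)), then combine on an intensity basis.
diesel generator: 93.1 − 20·log₁₀(26.8/2.9) = 93.1 − 19.31 = 73.79 dB.
compressor: 92.1 − 20·log₁₀(12.6/2.4) = 92.1 − 14.40 = 77.70 dB.
milling machine: 90.9 − 20·log₁₀(18.9/2.0) = 90.9 − 19.51 = 71.39 dB.
Σ 10^(L/10) = 9.652e+07 → L_total = 10·log₁₀(9.652e+07) = 79.85 dB.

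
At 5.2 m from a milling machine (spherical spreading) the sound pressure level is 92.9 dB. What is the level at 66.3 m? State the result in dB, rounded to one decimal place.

Point-source attenuation: ΔL = 20·log₁₀(r₂/r₁) = 20·log₁₀(66.3/5.2) = 22.110 dB.
L₂ = 92.9 − 20·log₁₀(66.3/5.2) = 92.9 − 22.110 = 70.79 dB.

70.8 dB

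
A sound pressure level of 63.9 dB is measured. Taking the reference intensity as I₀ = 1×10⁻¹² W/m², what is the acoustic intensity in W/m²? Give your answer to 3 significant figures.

I = I₀·10^(L/10) = 10⁻¹² × 10^(63.9/10) = 10^(-5.610).

2.45e-06 W/m²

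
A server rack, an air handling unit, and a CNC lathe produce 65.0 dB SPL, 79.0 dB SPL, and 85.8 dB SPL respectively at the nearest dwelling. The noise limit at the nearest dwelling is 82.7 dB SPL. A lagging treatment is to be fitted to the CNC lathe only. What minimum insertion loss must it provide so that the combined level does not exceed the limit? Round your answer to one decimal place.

Fixed contribution from the other sources: Σ 10^(L/10) = 10^(65.0/10) + 10^(79.0/10) = 8.260e+07 (79.17 dB SPL).
To meet 82.7 dB SPL overall, the treated CNC lathe may contribute at most 10^(82.7/10) − 8.260e+07 = 1.036e+08, i.e. 80.15 dB SPL.
So the CNC lathe must be reduced from 85.8 to 80.15 dB SPL: IL = 5.65 dB.

5.6 dB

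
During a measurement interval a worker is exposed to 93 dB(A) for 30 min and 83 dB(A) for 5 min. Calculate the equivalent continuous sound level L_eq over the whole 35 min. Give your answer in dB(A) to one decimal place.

92.4 dB(A)

L_eq = 10·log₁₀[(1/T)·Σ tᵢ·10^(Lᵢ/10)] with T = 35 min.
Σ tᵢ·10^(Lᵢ/10) = 30·10^(93/10) + 5·10^(83/10) = 6.086e+10.
L_eq = 10·log₁₀(6.086e+10/35) = 92.40 dB(A).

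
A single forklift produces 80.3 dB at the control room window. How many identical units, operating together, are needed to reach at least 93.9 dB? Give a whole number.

Need L₁ + 10·log₁₀ N ≥ 93.9, i.e. log₁₀ N ≥ 1.36.
N ≥ 10^(13.6/10) = 22.909, so N = 23.

23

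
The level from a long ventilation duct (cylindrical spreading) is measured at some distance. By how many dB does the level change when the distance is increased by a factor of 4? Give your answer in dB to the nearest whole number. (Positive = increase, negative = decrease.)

-6 dB

Line-source spreading: ΔL = −10·log₁₀(r₂/r₁).
ΔL = −10·log₁₀(4) = -6.02 dB.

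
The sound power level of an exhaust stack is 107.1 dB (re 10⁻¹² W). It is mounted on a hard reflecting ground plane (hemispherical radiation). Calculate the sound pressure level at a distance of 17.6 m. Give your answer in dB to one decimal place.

Free-field hemispherical radiation: L_p = L_w − 10·log₁₀(2π·r²), r = 17.6 m.
2π·r² = 1946 m², 10·log₁₀ of that is 32.892 dB.
L_p = 107.1 − 32.892 = 74.21 dB.

74.2 dB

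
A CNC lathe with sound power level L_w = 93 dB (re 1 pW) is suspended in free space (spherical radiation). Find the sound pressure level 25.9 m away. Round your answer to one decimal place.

53.7 dB

Free-field spherical radiation: L_p = L_w − 10·log₁₀(4π·r²), r = 25.9 m.
4π·r² = 8430 m², 10·log₁₀ of that is 39.258 dB.
L_p = 93 − 39.258 = 53.74 dB.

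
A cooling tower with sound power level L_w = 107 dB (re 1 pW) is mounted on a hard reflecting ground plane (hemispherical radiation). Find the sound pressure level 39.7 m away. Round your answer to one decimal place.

The power spreads over a hemisphere of area 2π·r², so L_p = L_w − 10·log₁₀(2π·r²).
2π·r² = 9903 m², 10·log₁₀ of that is 39.958 dB.
L_p = 107 − 39.958 = 67.04 dB.

67.0 dB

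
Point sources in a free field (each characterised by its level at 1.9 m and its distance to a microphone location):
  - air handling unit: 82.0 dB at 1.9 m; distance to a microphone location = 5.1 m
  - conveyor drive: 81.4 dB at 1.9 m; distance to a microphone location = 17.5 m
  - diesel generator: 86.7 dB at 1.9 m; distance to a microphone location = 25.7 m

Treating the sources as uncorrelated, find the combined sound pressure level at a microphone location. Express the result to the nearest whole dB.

74 dB

Propagate each source to the receiver with L = L_ref − 20·log₁₀(r/r_ref), then add intensities.
air handling unit: 82.0 − 20·log₁₀(5.1/1.9) = 82.0 − 8.58 = 73.42 dB.
conveyor drive: 81.4 − 20·log₁₀(17.5/1.9) = 81.4 − 19.29 = 62.11 dB.
diesel generator: 86.7 − 20·log₁₀(25.7/1.9) = 86.7 − 22.62 = 64.08 dB.
Σ 10^(L/10) = 2.618e+07 → L_total = 10·log₁₀(2.618e+07) = 74.18 dB.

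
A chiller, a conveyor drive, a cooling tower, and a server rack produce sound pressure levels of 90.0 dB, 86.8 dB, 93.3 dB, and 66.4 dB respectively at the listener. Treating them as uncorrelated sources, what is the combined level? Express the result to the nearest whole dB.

For uncorrelated sources the intensities add, so convert each level to linear form, sum, and take 10·log₁₀ of the total.
Σ 10^(L/10) = 10^(90.0/10) + 10^(86.8/10) + 10^(93.3/10) + 10^(66.4/10) = 3.621e+09.
L_total = 10·log₁₀(3.621e+09) = 95.59 dB.

96 dB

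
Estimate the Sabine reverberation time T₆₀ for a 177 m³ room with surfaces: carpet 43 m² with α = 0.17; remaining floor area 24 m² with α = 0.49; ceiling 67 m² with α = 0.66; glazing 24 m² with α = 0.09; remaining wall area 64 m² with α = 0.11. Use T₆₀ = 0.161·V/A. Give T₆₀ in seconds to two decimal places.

0.39 s

Total absorption A = 43·0.17 + 24·0.49 + 67·0.66 + 24·0.09 + 64·0.11 = 72.49 m² sabins.
T₆₀ = 0.161·V/A = 0.161·177/72.49 = 0.393 s.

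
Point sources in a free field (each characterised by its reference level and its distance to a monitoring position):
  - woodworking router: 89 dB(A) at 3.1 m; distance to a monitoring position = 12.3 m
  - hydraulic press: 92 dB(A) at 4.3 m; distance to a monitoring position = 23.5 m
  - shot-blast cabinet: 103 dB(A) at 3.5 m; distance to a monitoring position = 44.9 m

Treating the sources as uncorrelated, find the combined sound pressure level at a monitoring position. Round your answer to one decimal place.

83.5 dB(A)

Propagate each source to the receiver with L = L_ref − 20·log₁₀(r/r_ref), then add intensities.
woodworking router: 89 − 20·log₁₀(12.3/3.1) = 89 − 11.97 = 77.03 dB(A).
hydraulic press: 92 − 20·log₁₀(23.5/4.3) = 92 − 14.75 = 77.25 dB(A).
shot-blast cabinet: 103 − 20·log₁₀(44.9/3.5) = 103 − 22.16 = 80.84 dB(A).
Σ 10^(L/10) = 2.248e+08 → L_total = 10·log₁₀(2.248e+08) = 83.52 dB(A).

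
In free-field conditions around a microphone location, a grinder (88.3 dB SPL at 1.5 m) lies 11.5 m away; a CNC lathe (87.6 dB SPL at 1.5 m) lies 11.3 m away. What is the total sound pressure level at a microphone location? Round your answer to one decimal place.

73.4 dB SPL

First find each source's level at the receiver (point-source: −20·log₁₀(r/r_ref)), then combine on an intensity basis.
grinder: 88.3 − 20·log₁₀(11.5/1.5) = 88.3 − 17.69 = 70.61 dB SPL.
CNC lathe: 87.6 − 20·log₁₀(11.3/1.5) = 87.6 − 17.54 = 70.06 dB SPL.
Σ 10^(L/10) = 2.164e+07 → L_total = 10·log₁₀(2.164e+07) = 73.35 dB SPL.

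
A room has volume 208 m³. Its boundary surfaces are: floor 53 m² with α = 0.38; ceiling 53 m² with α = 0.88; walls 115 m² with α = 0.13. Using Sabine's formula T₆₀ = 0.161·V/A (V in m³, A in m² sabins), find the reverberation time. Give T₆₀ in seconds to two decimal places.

0.41 s

Summing Sᵢαᵢ: 53·0.38 + 53·0.88 + 115·0.13 = 81.73 m².
T₆₀ = 0.161·V/A = 0.161·208/81.73 = 0.410 s.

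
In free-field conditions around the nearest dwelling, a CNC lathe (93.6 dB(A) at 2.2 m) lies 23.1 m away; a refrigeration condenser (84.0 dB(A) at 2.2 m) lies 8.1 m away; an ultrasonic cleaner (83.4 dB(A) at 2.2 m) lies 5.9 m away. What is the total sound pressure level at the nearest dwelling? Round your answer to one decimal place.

Propagate each source to the receiver with L = L_ref − 20·log₁₀(r/r_ref), then add intensities.
CNC lathe: 93.6 − 20·log₁₀(23.1/2.2) = 93.6 − 20.42 = 73.18 dB(A).
refrigeration condenser: 84.0 − 20·log₁₀(8.1/2.2) = 84.0 − 11.32 = 72.68 dB(A).
ultrasonic cleaner: 83.4 − 20·log₁₀(5.9/2.2) = 83.4 − 8.57 = 74.83 dB(A).
Σ 10^(L/10) = 6.973e+07 → L_total = 10·log₁₀(6.973e+07) = 78.43 dB(A).

78.4 dB(A)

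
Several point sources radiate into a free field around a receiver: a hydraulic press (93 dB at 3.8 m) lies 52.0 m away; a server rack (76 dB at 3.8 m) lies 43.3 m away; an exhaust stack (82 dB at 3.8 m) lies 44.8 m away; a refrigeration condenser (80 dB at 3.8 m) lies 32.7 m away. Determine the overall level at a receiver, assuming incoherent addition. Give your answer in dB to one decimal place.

Apply inverse-square spreading to bring every level to the receiver, then sum 10^(L/10).
hydraulic press: 93 − 20·log₁₀(52.0/3.8) = 93 − 22.72 = 70.28 dB.
server rack: 76 − 20·log₁₀(43.3/3.8) = 76 − 21.13 = 54.87 dB.
exhaust stack: 82 − 20·log₁₀(44.8/3.8) = 82 − 21.43 = 60.57 dB.
refrigeration condenser: 80 − 20·log₁₀(32.7/3.8) = 80 − 18.70 = 61.30 dB.
Σ 10^(L/10) = 1.345e+07 → L_total = 10·log₁₀(1.345e+07) = 71.29 dB.

71.3 dB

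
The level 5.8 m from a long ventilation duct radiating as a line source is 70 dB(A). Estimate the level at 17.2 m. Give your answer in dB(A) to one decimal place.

For a line source, L₂ = L₁ − 10·log₁₀(r₂/r₁).
L₂ = 70 − 10·log₁₀(17.2/5.8) = 70 − 4.721 = 65.28 dB(A).

65.3 dB(A)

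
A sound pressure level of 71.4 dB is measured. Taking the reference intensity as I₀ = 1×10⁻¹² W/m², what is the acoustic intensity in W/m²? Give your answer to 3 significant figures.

1.38e-05 W/m²

I/I₀ = 10^(71.4/10) = 1.38e+07, so I = 1.38e+07 × 10⁻¹² W/m².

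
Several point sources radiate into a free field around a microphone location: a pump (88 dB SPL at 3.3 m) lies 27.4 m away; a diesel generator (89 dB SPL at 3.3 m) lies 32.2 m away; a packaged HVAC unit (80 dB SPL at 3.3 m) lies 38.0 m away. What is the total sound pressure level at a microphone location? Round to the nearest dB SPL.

73 dB SPL

Apply inverse-square spreading to bring every level to the receiver, then sum 10^(L/10).
pump: 88 − 20·log₁₀(27.4/3.3) = 88 − 18.38 = 69.62 dB SPL.
diesel generator: 89 − 20·log₁₀(32.2/3.3) = 89 − 19.79 = 69.21 dB SPL.
packaged HVAC unit: 80 − 20·log₁₀(38.0/3.3) = 80 − 21.23 = 58.77 dB SPL.
Σ 10^(L/10) = 1.825e+07 → L_total = 10·log₁₀(1.825e+07) = 72.61 dB SPL.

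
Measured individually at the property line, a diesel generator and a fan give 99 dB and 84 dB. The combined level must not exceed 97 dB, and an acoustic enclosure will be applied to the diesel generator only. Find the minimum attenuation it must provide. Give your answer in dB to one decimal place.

2.2 dB

Fixed contribution from the other source: Σ 10^(L/10) = 10^(84/10) = 2.512e+08 (84.00 dB).
To meet 97 dB overall, the treated diesel generator may contribute at most 10^(97/10) − 2.512e+08 = 4.761e+09, i.e. 96.78 dB.
Required insertion loss = 99 − 96.78 = 2.22 dB.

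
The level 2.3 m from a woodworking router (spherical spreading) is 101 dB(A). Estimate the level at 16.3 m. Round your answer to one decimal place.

84.0 dB(A)

Spherical spreading from a point source gives a 20·log₁₀(r₂/r₁) drop.
L₂ = 101 − 20·log₁₀(16.3/2.3) = 101 − 17.009 = 83.99 dB(A).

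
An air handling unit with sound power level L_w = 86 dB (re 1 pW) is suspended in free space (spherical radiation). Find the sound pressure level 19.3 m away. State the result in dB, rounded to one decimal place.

49.3 dB

L_p = L_w − 10·log₁₀(4π·r²) with r = 19.3 m.
4π·r² = 4681 m², 10·log₁₀ of that is 36.703 dB.
L_p = 86 − 36.703 = 49.30 dB.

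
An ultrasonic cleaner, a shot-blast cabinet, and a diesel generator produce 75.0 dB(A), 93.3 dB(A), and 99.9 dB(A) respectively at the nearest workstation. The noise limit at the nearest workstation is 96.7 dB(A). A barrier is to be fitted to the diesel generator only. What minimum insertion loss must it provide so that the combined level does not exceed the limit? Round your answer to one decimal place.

5.9 dB

The untreated sources together contribute 10^(75.0/10) + 10^(93.3/10) = 2.170e+09, i.e. 93.36 dB(A).
The limit corresponds to 10^(96.7/10) = 4.677e+09; subtracting the fixed part leaves 2.508e+09 for the diesel generator, i.e. 93.99 dB(A).
Required insertion loss = 99.9 − 93.99 = 5.91 dB.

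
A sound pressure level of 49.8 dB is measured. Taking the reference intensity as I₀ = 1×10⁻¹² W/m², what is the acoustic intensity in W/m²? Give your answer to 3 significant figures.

9.55e-08 W/m²

I = I₀·10^(L/10) = 10⁻¹² × 10^(49.8/10) = 10^(-7.020).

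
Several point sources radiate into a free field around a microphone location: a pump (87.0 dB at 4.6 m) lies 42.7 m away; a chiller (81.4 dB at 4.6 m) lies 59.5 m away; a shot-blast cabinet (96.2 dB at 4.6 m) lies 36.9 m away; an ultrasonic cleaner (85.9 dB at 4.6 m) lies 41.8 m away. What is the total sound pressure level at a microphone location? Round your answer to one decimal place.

Propagate each source to the receiver with L = L_ref − 20·log₁₀(r/r_ref), then add intensities.
pump: 87.0 − 20·log₁₀(42.7/4.6) = 87.0 − 19.35 = 67.65 dB.
chiller: 81.4 − 20·log₁₀(59.5/4.6) = 81.4 − 22.24 = 59.16 dB.
shot-blast cabinet: 96.2 − 20·log₁₀(36.9/4.6) = 96.2 − 18.09 = 78.11 dB.
ultrasonic cleaner: 85.9 − 20·log₁₀(41.8/4.6) = 85.9 − 19.17 = 66.73 dB.
Σ 10^(L/10) = 7.614e+07 → L_total = 10·log₁₀(7.614e+07) = 78.82 dB.

78.8 dB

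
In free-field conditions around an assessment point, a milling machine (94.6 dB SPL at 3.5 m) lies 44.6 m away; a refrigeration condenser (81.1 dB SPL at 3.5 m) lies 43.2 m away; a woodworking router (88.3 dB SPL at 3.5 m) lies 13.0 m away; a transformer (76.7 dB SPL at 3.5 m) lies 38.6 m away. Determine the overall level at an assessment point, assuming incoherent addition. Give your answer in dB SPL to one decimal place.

78.3 dB SPL

First find each source's level at the receiver (point-source: −20·log₁₀(r/r_ref)), then combine on an intensity basis.
milling machine: 94.6 − 20·log₁₀(44.6/3.5) = 94.6 − 22.11 = 72.49 dB SPL.
refrigeration condenser: 81.1 − 20·log₁₀(43.2/3.5) = 81.1 − 21.83 = 59.27 dB SPL.
woodworking router: 88.3 − 20·log₁₀(13.0/3.5) = 88.3 − 11.40 = 76.90 dB SPL.
transformer: 76.7 − 20·log₁₀(38.6/3.5) = 76.7 − 20.85 = 55.85 dB SPL.
Σ 10^(L/10) = 6.800e+07 → L_total = 10·log₁₀(6.800e+07) = 78.32 dB SPL.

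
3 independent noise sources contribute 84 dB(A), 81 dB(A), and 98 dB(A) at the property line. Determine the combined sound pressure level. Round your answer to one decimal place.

For uncorrelated sources the intensities add, so convert each level to linear form, sum, and take 10·log₁₀ of the total.
Σ 10^(L/10) = 10^(84/10) + 10^(81/10) + 10^(98/10) = 6.687e+09.
L_total = 10·log₁₀(6.687e+09) = 98.25 dB(A).

98.3 dB(A)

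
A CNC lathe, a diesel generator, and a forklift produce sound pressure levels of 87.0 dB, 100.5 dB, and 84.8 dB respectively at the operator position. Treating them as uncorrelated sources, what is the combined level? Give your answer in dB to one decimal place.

100.8 dB

For uncorrelated sources the intensities add, so convert each level to linear form, sum, and take 10·log₁₀ of the total.
Σ 10^(L/10) = 10^(87.0/10) + 10^(100.5/10) + 10^(84.8/10) = 1.202e+10.
L_total = 10·log₁₀(1.202e+10) = 100.80 dB.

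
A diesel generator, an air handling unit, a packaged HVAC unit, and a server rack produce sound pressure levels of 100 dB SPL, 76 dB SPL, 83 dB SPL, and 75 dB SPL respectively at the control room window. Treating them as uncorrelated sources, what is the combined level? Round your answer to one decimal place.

100.1 dB SPL

Incoherent sources combine by intensity addition: L_total = 10·log₁₀(Σ 10^(L_i/10)).
Σ 10^(L/10) = 10^(100/10) + 10^(76/10) + 10^(83/10) + 10^(75/10) = 1.027e+10.
L_total = 10·log₁₀(1.027e+10) = 100.12 dB SPL.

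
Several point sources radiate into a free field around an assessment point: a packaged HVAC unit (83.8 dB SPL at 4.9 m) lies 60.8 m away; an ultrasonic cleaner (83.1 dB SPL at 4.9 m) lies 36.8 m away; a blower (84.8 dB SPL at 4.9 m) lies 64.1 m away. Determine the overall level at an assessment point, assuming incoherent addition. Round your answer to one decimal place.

68.4 dB SPL

Propagate each source to the receiver with L = L_ref − 20·log₁₀(r/r_ref), then add intensities.
packaged HVAC unit: 83.8 − 20·log₁₀(60.8/4.9) = 83.8 − 21.87 = 61.93 dB SPL.
ultrasonic cleaner: 83.1 − 20·log₁₀(36.8/4.9) = 83.1 − 17.51 = 65.59 dB SPL.
blower: 84.8 − 20·log₁₀(64.1/4.9) = 84.8 − 22.33 = 62.47 dB SPL.
Σ 10^(L/10) = 6.943e+06 → L_total = 10·log₁₀(6.943e+06) = 68.42 dB SPL.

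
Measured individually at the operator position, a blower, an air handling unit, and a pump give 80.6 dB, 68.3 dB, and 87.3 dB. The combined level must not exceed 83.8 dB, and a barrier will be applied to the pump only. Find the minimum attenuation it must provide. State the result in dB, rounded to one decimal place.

Everything except the pump sums to 10^(80.6/10) + 10^(68.3/10) = 1.216e+08 in linear terms, 80.85 dB.
The limit corresponds to 10^(83.8/10) = 2.399e+08; subtracting the fixed part leaves 1.183e+08 for the pump, i.e. 80.73 dB.
So the pump must be reduced from 87.3 to 80.73 dB: IL = 6.57 dB.

6.6 dB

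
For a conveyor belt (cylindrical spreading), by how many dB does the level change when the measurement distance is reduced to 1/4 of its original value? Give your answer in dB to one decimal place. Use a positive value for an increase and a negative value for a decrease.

+6.0 dB

With cylindrical spreading the level changes by −10·log₁₀(r₂/r₁).
ΔL = −10·log₁₀(0.25) = +6.02 dB.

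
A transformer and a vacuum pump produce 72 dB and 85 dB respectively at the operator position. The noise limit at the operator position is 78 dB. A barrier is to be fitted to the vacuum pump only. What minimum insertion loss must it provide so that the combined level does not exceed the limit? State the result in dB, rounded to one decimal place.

8.3 dB

Fixed contribution from the other source: Σ 10^(L/10) = 10^(72/10) = 1.585e+07 (72.00 dB).
To meet 78 dB overall, the treated vacuum pump may contribute at most 10^(78/10) − 1.585e+07 = 4.725e+07, i.e. 76.74 dB.
Required insertion loss = 85 − 76.74 = 8.26 dB.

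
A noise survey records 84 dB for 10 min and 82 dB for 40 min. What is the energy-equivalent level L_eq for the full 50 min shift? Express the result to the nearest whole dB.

Weight each interval's intensity by its duration and average over T = 50 min:
Σ tᵢ·10^(Lᵢ/10) = 10·10^(84/10) + 40·10^(82/10) = 8.851e+09.
L_eq = 10·log₁₀(8.851e+09/50) = 82.48 dB.

82 dB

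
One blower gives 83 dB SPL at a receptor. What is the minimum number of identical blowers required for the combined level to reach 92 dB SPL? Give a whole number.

8

The shortfall is 92 − 83 = 9.0 dB, and N units add 10·log₁₀ N, so need 10·log₁₀ N ≥ 9.0.
N ≥ 10^(9.0/10) = 7.943, so N = 8.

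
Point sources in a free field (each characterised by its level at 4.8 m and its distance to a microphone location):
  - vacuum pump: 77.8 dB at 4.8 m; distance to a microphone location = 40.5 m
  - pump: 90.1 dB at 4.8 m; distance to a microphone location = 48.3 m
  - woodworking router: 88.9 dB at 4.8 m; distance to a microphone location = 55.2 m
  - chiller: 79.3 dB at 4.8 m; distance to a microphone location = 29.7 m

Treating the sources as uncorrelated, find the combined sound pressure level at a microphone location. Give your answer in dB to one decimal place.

72.8 dB

Apply inverse-square spreading to bring every level to the receiver, then sum 10^(L/10).
vacuum pump: 77.8 − 20·log₁₀(40.5/4.8) = 77.8 − 18.52 = 59.28 dB.
pump: 90.1 − 20·log₁₀(48.3/4.8) = 90.1 − 20.05 = 70.05 dB.
woodworking router: 88.9 − 20·log₁₀(55.2/4.8) = 88.9 − 21.21 = 67.69 dB.
chiller: 79.3 − 20·log₁₀(29.7/4.8) = 79.3 − 15.83 = 63.47 dB.
Σ 10^(L/10) = 1.905e+07 → L_total = 10·log₁₀(1.905e+07) = 72.80 dB.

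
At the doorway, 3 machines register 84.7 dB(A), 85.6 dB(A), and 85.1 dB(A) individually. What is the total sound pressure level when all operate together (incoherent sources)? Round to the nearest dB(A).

90 dB(A)

Incoherent sources combine by intensity addition: L_total = 10·log₁₀(Σ 10^(L_i/10)).
Σ 10^(L/10) = 10^(84.7/10) + 10^(85.6/10) + 10^(85.1/10) = 9.818e+08.
L_total = 10·log₁₀(9.818e+08) = 89.92 dB(A).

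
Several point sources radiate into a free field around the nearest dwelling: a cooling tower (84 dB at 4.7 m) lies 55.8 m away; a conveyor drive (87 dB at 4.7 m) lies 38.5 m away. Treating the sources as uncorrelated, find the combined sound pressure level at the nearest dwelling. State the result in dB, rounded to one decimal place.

Propagate each source to the receiver with L = L_ref − 20·log₁₀(r/r_ref), then add intensities.
cooling tower: 84 − 20·log₁₀(55.8/4.7) = 84 − 21.49 = 62.51 dB.
conveyor drive: 87 − 20·log₁₀(38.5/4.7) = 87 − 18.27 = 68.73 dB.
Σ 10^(L/10) = 9.251e+06 → L_total = 10·log₁₀(9.251e+06) = 69.66 dB.

69.7 dB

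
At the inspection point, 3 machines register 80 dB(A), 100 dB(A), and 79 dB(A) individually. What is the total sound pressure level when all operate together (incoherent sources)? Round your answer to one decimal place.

100.1 dB(A)

For uncorrelated sources the intensities add, so convert each level to linear form, sum, and take 10·log₁₀ of the total.
Σ 10^(L/10) = 10^(80/10) + 10^(100/10) + 10^(79/10) = 1.018e+10.
L_total = 10·log₁₀(1.018e+10) = 100.08 dB(A).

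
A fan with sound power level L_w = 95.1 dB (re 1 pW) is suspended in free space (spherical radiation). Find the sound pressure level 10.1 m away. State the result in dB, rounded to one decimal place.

L_p = L_w − 10·log₁₀(4π·r²) with r = 10.1 m.
4π·r² = 1282 m², 10·log₁₀ of that is 31.079 dB.
L_p = 95.1 − 31.079 = 64.02 dB.

64.0 dB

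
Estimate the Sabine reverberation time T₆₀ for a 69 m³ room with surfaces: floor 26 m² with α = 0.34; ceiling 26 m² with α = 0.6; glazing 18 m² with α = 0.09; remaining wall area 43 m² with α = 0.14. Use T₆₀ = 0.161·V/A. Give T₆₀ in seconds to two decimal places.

0.35 s

Total absorption A = 26·0.34 + 26·0.6 + 18·0.09 + 43·0.14 = 32.08 m² sabins.
T₆₀ = 0.161 × 69 / 32.08 = 0.346 s.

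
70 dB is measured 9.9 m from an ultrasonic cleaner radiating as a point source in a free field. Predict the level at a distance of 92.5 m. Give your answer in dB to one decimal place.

Point-source attenuation: ΔL = 20·log₁₀(r₂/r₁) = 20·log₁₀(92.5/9.9) = 19.410 dB.
L₂ = 70 − 20·log₁₀(92.5/9.9) = 70 − 19.410 = 50.59 dB.

50.6 dB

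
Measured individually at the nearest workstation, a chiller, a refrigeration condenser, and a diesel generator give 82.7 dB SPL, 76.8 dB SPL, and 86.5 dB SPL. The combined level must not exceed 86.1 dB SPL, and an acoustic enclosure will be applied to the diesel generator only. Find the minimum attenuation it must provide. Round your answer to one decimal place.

4.1 dB

Fixed contribution from the other sources: Σ 10^(L/10) = 10^(82.7/10) + 10^(76.8/10) = 2.341e+08 (83.69 dB SPL).
The limit corresponds to 10^(86.1/10) = 4.074e+08; subtracting the fixed part leaves 1.733e+08 for the diesel generator, i.e. 82.39 dB SPL.
So the diesel generator must be reduced from 86.5 to 82.39 dB SPL: IL = 4.11 dB.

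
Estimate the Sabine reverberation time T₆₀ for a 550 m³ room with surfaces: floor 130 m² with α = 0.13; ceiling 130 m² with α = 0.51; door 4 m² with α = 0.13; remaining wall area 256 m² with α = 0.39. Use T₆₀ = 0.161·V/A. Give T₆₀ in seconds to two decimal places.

A = Σ Sᵢαᵢ = 130·0.13 + 130·0.51 + 4·0.13 + 256·0.39 = 183.56 m².
T₆₀ = 0.161 × 550 / 183.56 = 0.482 s.

0.48 s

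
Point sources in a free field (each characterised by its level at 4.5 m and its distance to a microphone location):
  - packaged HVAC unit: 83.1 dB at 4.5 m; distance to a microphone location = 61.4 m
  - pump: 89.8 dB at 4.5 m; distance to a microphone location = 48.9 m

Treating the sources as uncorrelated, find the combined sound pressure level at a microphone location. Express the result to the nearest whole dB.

70 dB

Propagate each source to the receiver with L = L_ref − 20·log₁₀(r/r_ref), then add intensities.
packaged HVAC unit: 83.1 − 20·log₁₀(61.4/4.5) = 83.1 − 22.70 = 60.40 dB.
pump: 89.8 − 20·log₁₀(48.9/4.5) = 89.8 − 20.72 = 69.08 dB.
Σ 10^(L/10) = 9.184e+06 → L_total = 10·log₁₀(9.184e+06) = 69.63 dB.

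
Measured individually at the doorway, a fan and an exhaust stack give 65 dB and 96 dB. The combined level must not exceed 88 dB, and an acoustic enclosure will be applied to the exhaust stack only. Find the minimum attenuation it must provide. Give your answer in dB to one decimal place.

The untreated sources together contribute 10^(65/10) = 3.162e+06, i.e. 65.00 dB.
To meet 88 dB overall, the treated exhaust stack may contribute at most 10^(88/10) − 3.162e+06 = 6.278e+08, i.e. 87.98 dB.
So the exhaust stack must be reduced from 96 to 87.98 dB: IL = 8.02 dB.

8.0 dB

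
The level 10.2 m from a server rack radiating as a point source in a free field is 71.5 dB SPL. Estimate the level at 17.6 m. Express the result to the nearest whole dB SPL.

67 dB SPL

Spherical spreading from a point source gives a 20·log₁₀(r₂/r₁) drop.
L₂ = 71.5 − 20·log₁₀(17.6/10.2) = 71.5 − 4.738 = 66.76 dB SPL.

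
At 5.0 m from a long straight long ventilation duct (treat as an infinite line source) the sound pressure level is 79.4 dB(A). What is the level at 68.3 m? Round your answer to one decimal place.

68.0 dB(A)

Line-source attenuation: ΔL = 10·log₁₀(r₂/r₁) = 10·log₁₀(68.3/5.0) = 11.355 dB.
L₂ = 79.4 − 10·log₁₀(68.3/5.0) = 79.4 − 11.355 = 68.05 dB(A).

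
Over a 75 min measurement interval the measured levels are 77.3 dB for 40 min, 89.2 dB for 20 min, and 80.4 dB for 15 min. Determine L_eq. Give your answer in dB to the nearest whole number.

Weight each interval's intensity by its duration and average over T = 75 min:
Σ tᵢ·10^(Lᵢ/10) = 40·10^(77.3/10) + 20·10^(89.2/10) + 15·10^(80.4/10) = 2.043e+10.
L_eq = 10·log₁₀(2.043e+10/75) = 84.35 dB.

84 dB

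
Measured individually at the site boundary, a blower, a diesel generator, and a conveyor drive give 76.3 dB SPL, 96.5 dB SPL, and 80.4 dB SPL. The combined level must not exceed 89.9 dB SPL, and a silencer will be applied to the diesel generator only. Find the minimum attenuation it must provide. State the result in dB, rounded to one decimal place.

7.3 dB

The untreated sources together contribute 10^(76.3/10) + 10^(80.4/10) = 1.523e+08, i.e. 81.83 dB SPL.
To meet 89.9 dB SPL overall, the treated diesel generator may contribute at most 10^(89.9/10) − 1.523e+08 = 8.249e+08, i.e. 89.16 dB SPL.
Required insertion loss = 96.5 − 89.16 = 7.34 dB.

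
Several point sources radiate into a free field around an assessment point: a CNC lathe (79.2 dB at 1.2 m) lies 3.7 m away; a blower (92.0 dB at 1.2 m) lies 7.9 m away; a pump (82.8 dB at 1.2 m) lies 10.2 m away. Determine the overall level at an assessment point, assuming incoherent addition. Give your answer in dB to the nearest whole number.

First find each source's level at the receiver (point-source: −20·log₁₀(r/r_ref)), then combine on an intensity basis.
CNC lathe: 79.2 − 20·log₁₀(3.7/1.2) = 79.2 − 9.78 = 69.42 dB.
blower: 92.0 − 20·log₁₀(7.9/1.2) = 92.0 − 16.37 = 75.63 dB.
pump: 82.8 − 20·log₁₀(10.2/1.2) = 82.8 − 18.59 = 64.21 dB.
Σ 10^(L/10) = 4.795e+07 → L_total = 10·log₁₀(4.795e+07) = 76.81 dB.

77 dB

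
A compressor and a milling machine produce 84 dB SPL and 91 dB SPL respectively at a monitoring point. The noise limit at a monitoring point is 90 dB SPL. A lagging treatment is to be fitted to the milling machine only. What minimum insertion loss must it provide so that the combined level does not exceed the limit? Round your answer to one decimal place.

The untreated sources together contribute 10^(84/10) = 2.512e+08, i.e. 84.00 dB SPL.
The limit corresponds to 10^(90/10) = 1.000e+09; subtracting the fixed part leaves 7.488e+08 for the milling machine, i.e. 88.74 dB SPL.
So the milling machine must be reduced from 91 to 88.74 dB SPL: IL = 2.26 dB.

2.3 dB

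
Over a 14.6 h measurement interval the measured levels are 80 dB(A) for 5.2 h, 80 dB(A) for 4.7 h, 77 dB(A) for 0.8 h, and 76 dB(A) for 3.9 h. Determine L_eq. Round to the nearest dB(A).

79 dB(A)

Weight each interval's intensity by its duration and average over T = 14.6 h:
Σ tᵢ·10^(Lᵢ/10) = 5.2·10^(80/10) + 4.7·10^(80/10) + 0.8·10^(77/10) + 3.9·10^(76/10) = 1.185e+09.
L_eq = 10·log₁₀(1.185e+09/14.6) = 79.09 dB(A).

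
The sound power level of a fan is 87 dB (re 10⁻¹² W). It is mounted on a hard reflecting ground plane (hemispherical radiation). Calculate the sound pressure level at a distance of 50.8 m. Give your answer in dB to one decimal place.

44.9 dB

The power spreads over a hemisphere of area 2π·r², so L_p = L_w − 10·log₁₀(2π·r²).
2π·r² = 1.621e+04 m², 10·log₁₀ of that is 42.099 dB.
L_p = 87 − 42.099 = 44.90 dB.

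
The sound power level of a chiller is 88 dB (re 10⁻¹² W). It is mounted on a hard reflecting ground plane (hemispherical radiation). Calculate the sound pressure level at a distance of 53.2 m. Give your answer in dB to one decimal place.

Free-field hemispherical radiation: L_p = L_w − 10·log₁₀(2π·r²), r = 53.2 m.
2π·r² = 1.778e+04 m², 10·log₁₀ of that is 42.500 dB.
L_p = 88 − 42.500 = 45.50 dB.

45.5 dB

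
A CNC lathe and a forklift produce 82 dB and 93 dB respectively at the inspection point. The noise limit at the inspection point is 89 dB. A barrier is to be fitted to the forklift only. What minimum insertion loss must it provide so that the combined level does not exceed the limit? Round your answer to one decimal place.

5.0 dB

Everything except the forklift sums to 10^(82/10) = 1.585e+08 in linear terms, 82.00 dB.
To meet 89 dB overall, the treated forklift may contribute at most 10^(89/10) − 1.585e+08 = 6.358e+08, i.e. 88.03 dB.
Required insertion loss = 93 − 88.03 = 4.97 dB.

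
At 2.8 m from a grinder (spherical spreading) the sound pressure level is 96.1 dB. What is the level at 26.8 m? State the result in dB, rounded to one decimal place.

76.5 dB

Spherical spreading from a point source gives a 20·log₁₀(r₂/r₁) drop.
L₂ = 96.1 − 20·log₁₀(26.8/2.8) = 96.1 − 19.620 = 76.48 dB.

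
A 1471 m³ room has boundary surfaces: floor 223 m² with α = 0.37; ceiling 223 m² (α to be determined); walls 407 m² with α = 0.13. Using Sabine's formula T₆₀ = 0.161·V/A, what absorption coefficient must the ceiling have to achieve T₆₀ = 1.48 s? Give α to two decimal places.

0.11

Required total absorption A = 0.161·1471/1.48 = 160.02 m².
Absorption from the other surfaces = 223·0.37 + 407·0.13 = 135.42 m², so the ceiling must supply 24.60 m² over 223 m².
α = 24.60/223 = 0.110.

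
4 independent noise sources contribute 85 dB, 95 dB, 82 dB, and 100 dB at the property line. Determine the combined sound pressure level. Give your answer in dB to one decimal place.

Incoherent sources combine by intensity addition: L_total = 10·log₁₀(Σ 10^(L_i/10)).
Σ 10^(L/10) = 10^(85/10) + 10^(95/10) + 10^(82/10) + 10^(100/10) = 1.364e+10.
L_total = 10·log₁₀(1.364e+10) = 101.35 dB.

101.3 dB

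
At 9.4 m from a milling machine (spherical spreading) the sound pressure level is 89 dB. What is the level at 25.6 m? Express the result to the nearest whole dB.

80 dB

Spherical spreading from a point source gives a 20·log₁₀(r₂/r₁) drop.
L₂ = 89 − 20·log₁₀(25.6/9.4) = 89 − 8.702 = 80.30 dB.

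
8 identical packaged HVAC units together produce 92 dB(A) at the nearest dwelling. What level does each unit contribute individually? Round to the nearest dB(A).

83 dB(A)

For N identical incoherent sources L_total = L₁ + 10·log₁₀ N, so L₁ = 92 − 10·log₁₀(8) = 92 − 9.031.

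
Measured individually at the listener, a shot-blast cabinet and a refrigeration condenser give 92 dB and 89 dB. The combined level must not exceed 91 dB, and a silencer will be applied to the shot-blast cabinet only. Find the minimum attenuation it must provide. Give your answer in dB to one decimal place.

5.3 dB

The untreated sources together contribute 10^(89/10) = 7.943e+08, i.e. 89.00 dB.
The limit corresponds to 10^(91/10) = 1.259e+09; subtracting the fixed part leaves 4.646e+08 for the shot-blast cabinet, i.e. 86.67 dB.
So the shot-blast cabinet must be reduced from 92 to 86.67 dB: IL = 5.33 dB.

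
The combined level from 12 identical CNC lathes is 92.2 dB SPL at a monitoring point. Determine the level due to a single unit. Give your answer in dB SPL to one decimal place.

Dividing the total intensity by 12 lowers the level by 10·log₁₀ 12 = 10.792 dB: L₁ = 92.2 − 10.792.

81.4 dB SPL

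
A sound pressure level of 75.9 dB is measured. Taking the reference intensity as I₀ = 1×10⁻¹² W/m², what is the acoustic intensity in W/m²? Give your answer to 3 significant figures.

3.89e-05 W/m²

L = 10·log₁₀(I/I₀) ⇒ I = I₀·10^(L/10) = 10⁻¹² × 10^7.59.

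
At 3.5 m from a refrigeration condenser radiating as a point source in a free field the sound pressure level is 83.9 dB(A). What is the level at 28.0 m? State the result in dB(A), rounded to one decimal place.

65.8 dB(A)

Spherical spreading from a point source gives a 20·log₁₀(r₂/r₁) drop.
L₂ = 83.9 − 20·log₁₀(28.0/3.5) = 83.9 − 18.062 = 65.84 dB(A).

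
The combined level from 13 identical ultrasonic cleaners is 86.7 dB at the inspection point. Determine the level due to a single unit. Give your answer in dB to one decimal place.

75.6 dB

13 equal contributions raise the level by 10·log₁₀ 13 = 11.139 dB, so each unit alone gives 86.7 − 11.139.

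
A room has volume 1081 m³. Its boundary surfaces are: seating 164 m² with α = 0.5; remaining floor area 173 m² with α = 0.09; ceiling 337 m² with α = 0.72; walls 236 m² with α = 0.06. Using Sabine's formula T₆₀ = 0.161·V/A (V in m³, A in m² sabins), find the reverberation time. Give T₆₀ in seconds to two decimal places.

0.49 s

Summing Sᵢαᵢ: 164·0.5 + 173·0.09 + 337·0.72 + 236·0.06 = 354.37 m².
T₆₀ = 0.161 × 1081 / 354.37 = 0.491 s.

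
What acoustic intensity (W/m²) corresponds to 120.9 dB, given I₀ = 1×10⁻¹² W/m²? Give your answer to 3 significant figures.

1.23 W/m²

I/I₀ = 10^(120.9/10) = 1.23e+12, so I = 1.23e+12 × 10⁻¹² W/m².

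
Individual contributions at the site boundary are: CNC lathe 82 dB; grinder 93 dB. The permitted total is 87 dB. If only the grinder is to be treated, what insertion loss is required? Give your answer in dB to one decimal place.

7.7 dB

Everything except the grinder sums to 10^(82/10) = 1.585e+08 in linear terms, 82.00 dB.
To meet 87 dB overall, the treated grinder may contribute at most 10^(87/10) − 1.585e+08 = 3.427e+08, i.e. 85.35 dB.
So the grinder must be reduced from 93 to 85.35 dB: IL = 7.65 dB.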